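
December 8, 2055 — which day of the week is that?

Wednesday

January 1, 2055 is a Friday.
Jan 1, 2055 → Feb 1, 2055: 31 days (January has 31).
Feb 1, 2055 → Mar 1, 2055: 28 days (February has 28).
Mar 1, 2055 → Apr 1, 2055: 31 days (March has 31).
Apr 1, 2055 → May 1, 2055: 30 days (April has 30).
May 1, 2055 → Jun 1, 2055: 31 days (May has 31).
Jun 1, 2055 → Jul 1, 2055: 30 days (June has 30).
Jul 1, 2055 → Aug 1, 2055: 31 days (July has 31).
Aug 1, 2055 → Sep 1, 2055: 31 days (August has 31).
Sep 1, 2055 → Oct 1, 2055: 30 days (September has 30).
Oct 1, 2055 → Nov 1, 2055: 31 days (October has 31).
Nov 1, 2055 → Dec 1, 2055: 30 days (November has 30).
Dec 1, 2055 → Dec 8, 2055: 7 days.
Total: 341 days.
341 mod 7 = 5, so Friday + 5 = Wednesday.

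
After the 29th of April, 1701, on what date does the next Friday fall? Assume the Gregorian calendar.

Apr 29, 1701 is a Friday.
From Friday to the next Friday is 7 days.
Apr 29, 1701 + 7 = May 6, 1701.

May 6, 1701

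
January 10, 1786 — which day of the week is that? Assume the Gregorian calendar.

Tuesday

Doomsday rule: the anchor day for the 1700s is Sunday. For year 86: 86÷12 = 7 r 2, and 2÷4 = 0, so 7+2+0 = 9.
Sunday + 9 ≡ Tuesday — that's 1786's doomsday.
In January the doomsday date is Jan 3 (1786 is not a leap year).
Jan 10 is 7 days after Jan 3; 7 mod 7 = 0, so Tuesday + 0 = Tuesday.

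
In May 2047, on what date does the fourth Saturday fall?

May 25, 2047

May 1, 2047 is a Wednesday.
The first Saturday is therefore May 4 (3 days later).
The fourth Saturday is 4 + 3×7 = May 25.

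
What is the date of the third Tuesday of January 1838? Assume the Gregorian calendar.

January 16, 1838

January 1, 1838 is a Monday.
The first Tuesday is therefore January 2 (1 days later).
The third Tuesday is 2 + 2×7 = January 16.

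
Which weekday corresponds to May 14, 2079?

Doomsday rule: the anchor day for the 2000s is Tuesday. For year 79: 79÷12 = 6 r 7, and 7÷4 = 1, so 6+7+1 = 14.
Tuesday + 14 ≡ Tuesday — that's 2079's doomsday.
In May the doomsday date is May 9.
May 14 is 5 days after May 9; 5 mod 7 = 5, so Tuesday + 5 = Sunday.

Sunday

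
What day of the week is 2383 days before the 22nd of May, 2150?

First find the weekday of May 22, 2150. Doomsday rule: the anchor day for the 2100s is Sunday. For year 50: 50÷12 = 4 r 2, and 2÷4 = 0, so 4+2+0 = 6.
Sunday + 6 ≡ Saturday — that's 2150's doomsday.
In May the doomsday date is May 9.
May 22 is 13 days after May 9; 13 mod 7 = 6, so Saturday + 6 = Friday.
2383 mod 7 = 3, so 2383 days before a Friday is Friday − 3 = Tuesday.

Tuesday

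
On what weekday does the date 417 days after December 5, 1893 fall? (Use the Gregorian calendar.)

Saturday

Dec 5, 1893 is a Tuesday.
417 mod 7 = 4, so 417 days after a Tuesday is Tuesday + 4 = Saturday.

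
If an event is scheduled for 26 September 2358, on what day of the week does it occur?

Doomsday rule: the anchor day for the 2300s is Wednesday. For year 58: 58÷12 = 4 r 10, and 10÷4 = 2, so 4+10+2 = 16.
Wednesday + 16 ≡ Friday — that's 2358's doomsday.
In September the doomsday date is Sep 5.
Sep 26 is 21 days after Sep 5; 21 mod 7 = 0, so Friday + 0 = Friday.

Friday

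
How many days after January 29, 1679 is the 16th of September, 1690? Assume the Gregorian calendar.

Jan 29, 1679 → Jan 29, 1680: 365 days.
Jan 29, 1680 → Jan 29, 1681: 366 days (Feb 29, 1680 is in that span).
Jan 29, 1681 → Jan 29, 1682: 365 days.
Jan 29, 1682 → Jan 29, 1683: 365 days.
Jan 29, 1683 → Jan 29, 1684: 365 days.
Jan 29, 1684 → Jan 29, 1685: 366 days (Feb 29, 1684 is in that span).
Jan 29, 1685 → Jan 29, 1686: 365 days.
Jan 29, 1686 → Jan 29, 1687: 365 days.
Jan 29, 1687 → Jan 29, 1688: 365 days.
Jan 29, 1688 → Jan 29, 1689: 366 days (Feb 29, 1688 is in that span).
Jan 29, 1689 → Jan 29, 1690: 365 days.
Jan 29, 1690 → Feb 28, 1690: 30 days (January has 31).
Feb 28, 1690 → Mar 28, 1690: 28 days (February has 28).
Mar 28, 1690 → Apr 28, 1690: 31 days (March has 31).
Apr 28, 1690 → May 28, 1690: 30 days (April has 30).
May 28, 1690 → Jun 28, 1690: 31 days (May has 31).
Jun 28, 1690 → Jul 28, 1690: 30 days (June has 30).
Jul 28, 1690 → Aug 28, 1690: 31 days (July has 31).
Aug 28, 1690 → Sep 16, 1690: 19 days.
Total: 4248 days.

4248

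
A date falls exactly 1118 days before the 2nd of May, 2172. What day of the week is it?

May 2, 2172 is a Saturday.
1118 mod 7 = 5, so 1118 days before a Saturday is Saturday − 5 = Monday.

Monday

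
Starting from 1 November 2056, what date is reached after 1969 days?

March 24, 2062

+365 (one year) → Nov 1, 2057 (1604 left).
+365 (one year) → Nov 1, 2058 (1239 left).
+365 (one year) → Nov 1, 2059 (874 left).
+366 (one year; includes Feb 29, 2060) → Nov 1, 2060 (508 left).
+365 (one year) → Nov 1, 2061 (143 left).
Nov has 30 days: +30 → Dec 1, 2061 (113 left).
Dec has 31 days: +31 → Jan 1, 2062 (82 left).
Jan has 31 days: +31 → Feb 1, 2062 (51 left).
Feb has 28 days: +28 → Mar 1, 2062 (23 left).
+23 → Mar 24, 2062.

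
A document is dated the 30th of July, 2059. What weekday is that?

Wednesday

Doomsday rule: the anchor day for the 2000s is Tuesday. For year 59: 59÷12 = 4 r 11, and 11÷4 = 2, so 4+11+2 = 17.
Tuesday + 17 ≡ Friday — that's 2059's doomsday.
In July the doomsday date is Jul 11.
Jul 30 is 19 days after Jul 11; 19 mod 7 = 5, so Friday + 5 = Wednesday.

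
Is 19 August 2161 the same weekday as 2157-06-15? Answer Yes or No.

Yes

From Jun 15, 2157 to Aug 19, 2161 is 1526 days.
1526 mod 7 = 0, so they are the same weekday.
(Jun 15, 2157 is a Wednesday; Aug 19, 2161 is a Wednesday.)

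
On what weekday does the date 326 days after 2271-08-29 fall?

Aug 29, 2271 is a Tuesday.
326 mod 7 = 4, so 326 days after a Tuesday is Tuesday + 4 = Saturday.

Saturday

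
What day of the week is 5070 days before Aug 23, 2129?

Aug 23, 2129 is a Tuesday.
5070 mod 7 = 2, so 5070 days before a Tuesday is Tuesday − 2 = Sunday.

Sunday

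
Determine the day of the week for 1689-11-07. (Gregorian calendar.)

Doomsday rule: the anchor day for the 1600s is Tuesday. For year 89: 89÷12 = 7 r 5, and 5÷4 = 1, so 7+5+1 = 13.
Tuesday + 13 ≡ Monday — that's 1689's doomsday.
In November the doomsday date is Nov 7.
Nov 7 is the doomsday itself: Monday.

Monday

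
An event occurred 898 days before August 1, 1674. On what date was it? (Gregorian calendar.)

February 15, 1672

−365 (one year) → Aug 1, 1673 (533 left).
−365 (one year) → Aug 1, 1672 (168 left).
−1 → Jul 31, 1672 (end of Jul, 31 days; 167 left).
−31 → Jun 30, 1672 (end of Jun, 30 days; 136 left).
−30 → May 31, 1672 (end of May, 31 days; 106 left).
−31 → Apr 30, 1672 (end of Apr, 30 days; 75 left).
−30 → Mar 31, 1672 (end of Mar, 31 days; 45 left).
−31 → Feb 29, 1672 (end of Feb, 29 days; 14 left).
−14 → Feb 15, 1672.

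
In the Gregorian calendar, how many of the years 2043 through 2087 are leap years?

11

Multiples of 4 in [2043,2087]: 11.
Of those, multiples of 100: 0 (not leap unless ÷400).
Multiples of 400: 0.
Leap years = 11 − 0 + 0 = 11.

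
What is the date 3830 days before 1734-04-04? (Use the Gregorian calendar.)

−365 (one year) → Apr 4, 1733 (3465 left).
−365 (one year) → Apr 4, 1732 (3100 left).
−366 (one year; includes Feb 29, 1732) → Apr 4, 1731 (2734 left).
−365 (one year) → Apr 4, 1730 (2369 left).
−365 (one year) → Apr 4, 1729 (2004 left).
−365 (one year) → Apr 4, 1728 (1639 left).
−366 (one year; includes Feb 29, 1728) → Apr 4, 1727 (1273 left).
−365 (one year) → Apr 4, 1726 (908 left).
−365 (one year) → Apr 4, 1725 (543 left).
−365 (one year) → Apr 4, 1724 (178 left).
−4 → Mar 31, 1724 (end of Mar, 31 days; 174 left).
−31 → Feb 29, 1724 (end of Feb, 29 days; 143 left).
−29 → Jan 31, 1724 (end of Jan, 31 days; 114 left).
−31 → Dec 31, 1723 (end of Dec, 31 days; 83 left).
−31 → Nov 30, 1723 (end of Nov, 30 days; 52 left).
−30 → Oct 31, 1723 (end of Oct, 31 days; 22 left).
−22 → Oct 9, 1723.

October 9, 1723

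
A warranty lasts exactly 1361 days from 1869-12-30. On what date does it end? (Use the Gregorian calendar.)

+365 (one year) → Dec 30, 1870 (996 left).
+365 (one year) → Dec 30, 1871 (631 left).
+366 (one year; includes Feb 29, 1872) → Dec 30, 1872 (265 left).
Dec has 31 days: +2 → Jan 1, 1873 (263 left).
Jan has 31 days: +31 → Feb 1, 1873 (232 left).
Feb has 28 days: +28 → Mar 1, 1873 (204 left).
Mar has 31 days: +31 → Apr 1, 1873 (173 left).
Apr has 30 days: +30 → May 1, 1873 (143 left).
May has 31 days: +31 → Jun 1, 1873 (112 left).
Jun has 30 days: +30 → Jul 1, 1873 (82 left).
Jul has 31 days: +31 → Aug 1, 1873 (51 left).
Aug has 31 days: +31 → Sep 1, 1873 (20 left).
+20 → Sep 21, 1873.

September 21, 1873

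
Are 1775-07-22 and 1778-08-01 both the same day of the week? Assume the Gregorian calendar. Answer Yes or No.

Yes

From Jul 22, 1775 to Aug 1, 1778 is 1106 days.
1106 mod 7 = 0, so they are the same weekday.
(Jul 22, 1775 is a Saturday; Aug 1, 1778 is a Saturday.)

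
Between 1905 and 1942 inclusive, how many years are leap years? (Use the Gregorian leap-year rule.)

9

Multiples of 4 in [1905,1942]: 9.
Of those, multiples of 100: 0 (not leap unless ÷400).
Multiples of 400: 0.
Leap years = 9 − 0 + 0 = 9.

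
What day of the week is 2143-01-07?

Monday

Doomsday rule: the anchor day for the 2100s is Sunday. For year 43: 43÷12 = 3 r 7, and 7÷4 = 1, so 3+7+1 = 11.
Sunday + 11 ≡ Thursday — that's 2143's doomsday.
In January the doomsday date is Jan 3 (2143 is not a leap year).
Jan 7 is 4 days after Jan 3; 4 mod 7 = 4, so Thursday + 4 = Monday.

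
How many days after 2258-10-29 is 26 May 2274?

Oct 29, 2258 → Oct 29, 2259: 365 days.
Oct 29, 2259 → Oct 29, 2260: 366 days (Feb 29, 2260 is in that span).
Oct 29, 2260 → Oct 29, 2261: 365 days.
Oct 29, 2261 → Oct 29, 2262: 365 days.
Oct 29, 2262 → Oct 29, 2263: 365 days.
Oct 29, 2263 → Oct 29, 2264: 366 days (Feb 29, 2264 is in that span).
Oct 29, 2264 → Oct 29, 2265: 365 days.
Oct 29, 2265 → Oct 29, 2266: 365 days.
Oct 29, 2266 → Oct 29, 2267: 365 days.
Oct 29, 2267 → Oct 29, 2268: 366 days (Feb 29, 2268 is in that span).
Oct 29, 2268 → Oct 29, 2269: 365 days.
Oct 29, 2269 → Oct 29, 2270: 365 days.
Oct 29, 2270 → Oct 29, 2271: 365 days.
Oct 29, 2271 → Oct 29, 2272: 366 days (Feb 29, 2272 is in that span).
Oct 29, 2272 → Oct 29, 2273: 365 days.
Oct 29, 2273 → Nov 29, 2273: 31 days (October has 31).
Nov 29, 2273 → Dec 29, 2273: 30 days (November has 30).
Dec 29, 2273 → Jan 29, 2274: 31 days (December has 31).
Jan 29, 2274 → Feb 28, 2274: 30 days (January has 31).
Feb 28, 2274 → Mar 28, 2274: 28 days (February has 28).
Mar 28, 2274 → Apr 28, 2274: 31 days (March has 31).
Apr 28, 2274 → May 26, 2274: 28 days.
Total: 5688 days.

5688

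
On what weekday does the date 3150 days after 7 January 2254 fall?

Saturday

First find the weekday of Jan 7, 2254. Doomsday rule: the anchor day for the 2200s is Friday. For year 54: 54÷12 = 4 r 6, and 6÷4 = 1, so 4+6+1 = 11.
Friday + 11 ≡ Tuesday — that's 2254's doomsday.
In January the doomsday date is Jan 3 (2254 is not a leap year).
Jan 7 is 4 days after Jan 3; 4 mod 7 = 4, so Tuesday + 4 = Saturday.
3150 mod 7 = 0, so 3150 days after a Saturday is Saturday + 0 = Saturday.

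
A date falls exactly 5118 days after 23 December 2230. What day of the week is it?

First find the weekday of Dec 23, 2230. Doomsday rule: the anchor day for the 2200s is Friday. For year 30: 30÷12 = 2 r 6, and 6÷4 = 1, so 2+6+1 = 9.
Friday + 9 ≡ Sunday — that's 2230's doomsday.
In December the doomsday date is Dec 12.
Dec 23 is 11 days after Dec 12; 11 mod 7 = 4, so Sunday + 4 = Thursday.
5118 mod 7 = 1, so 5118 days after a Thursday is Thursday + 1 = Friday.

Friday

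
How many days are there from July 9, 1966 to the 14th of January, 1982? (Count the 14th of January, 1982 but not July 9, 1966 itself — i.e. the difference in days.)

Jul 9, 1966 → Jul 9, 1967: 365 days.
Jul 9, 1967 → Jul 9, 1968: 366 days (Feb 29, 1968 is in that span).
Jul 9, 1968 → Jul 9, 1969: 365 days.
Jul 9, 1969 → Jul 9, 1970: 365 days.
Jul 9, 1970 → Jul 9, 1971: 365 days.
Jul 9, 1971 → Jul 9, 1972: 366 days (Feb 29, 1972 is in that span).
Jul 9, 1972 → Jul 9, 1973: 365 days.
Jul 9, 1973 → Jul 9, 1974: 365 days.
Jul 9, 1974 → Jul 9, 1975: 365 days.
Jul 9, 1975 → Jul 9, 1976: 366 days (Feb 29, 1976 is in that span).
Jul 9, 1976 → Jul 9, 1977: 365 days.
Jul 9, 1977 → Jul 9, 1978: 365 days.
Jul 9, 1978 → Jul 9, 1979: 365 days.
Jul 9, 1979 → Jul 9, 1980: 366 days (Feb 29, 1980 is in that span).
Jul 9, 1980 → Jul 9, 1981: 365 days.
Jul 9, 1981 → Aug 9, 1981: 31 days (July has 31).
Aug 9, 1981 → Sep 9, 1981: 31 days (August has 31).
Sep 9, 1981 → Oct 9, 1981: 30 days (September has 30).
Oct 9, 1981 → Nov 9, 1981: 31 days (October has 31).
Nov 9, 1981 → Dec 9, 1981: 30 days (November has 30).
Dec 9, 1981 → Jan 9, 1982: 31 days (December has 31).
Jan 9, 1982 → Jan 14, 1982: 5 days.
Total: 5668 days.

5668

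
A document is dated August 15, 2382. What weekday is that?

Doomsday rule: the anchor day for the 2300s is Wednesday. For year 82: 82÷12 = 6 r 10, and 10÷4 = 2, so 6+10+2 = 18.
Wednesday + 18 ≡ Sunday — that's 2382's doomsday.
In August the doomsday date is Aug 8.
Aug 15 is 7 days after Aug 8; 7 mod 7 = 0, so Sunday + 0 = Sunday.

Sunday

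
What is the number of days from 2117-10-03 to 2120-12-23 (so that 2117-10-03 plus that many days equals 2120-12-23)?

1177

Oct 3, 2117 → Oct 3, 2118: 365 days.
Oct 3, 2118 → Oct 3, 2119: 365 days.
Oct 3, 2119 → Oct 3, 2120: 366 days (Feb 29, 2120 is in that span).
Oct 3, 2120 → Nov 3, 2120: 31 days (October has 31).
Nov 3, 2120 → Dec 3, 2120: 30 days (November has 30).
Dec 3, 2120 → Dec 23, 2120: 20 days.
Total: 1177 days.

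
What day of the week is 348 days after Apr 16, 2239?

Sunday

First find the weekday of Apr 16, 2239. Doomsday rule: the anchor day for the 2200s is Friday. For year 39: 39÷12 = 3 r 3, and 3÷4 = 0, so 3+3+0 = 6.
Friday + 6 ≡ Thursday — that's 2239's doomsday.
In April the doomsday date is Apr 4.
Apr 16 is 12 days after Apr 4; 12 mod 7 = 5, so Thursday + 5 = Tuesday.
348 mod 7 = 5, so 348 days after a Tuesday is Tuesday + 5 = Sunday.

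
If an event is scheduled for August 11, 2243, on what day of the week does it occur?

Friday

Doomsday rule: the anchor day for the 2200s is Friday. For year 43: 43÷12 = 3 r 7, and 7÷4 = 1, so 3+7+1 = 11.
Friday + 11 ≡ Tuesday — that's 2243's doomsday.
In August the doomsday date is Aug 8.
Aug 11 is 3 days after Aug 8; 3 mod 7 = 3, so Tuesday + 3 = Friday.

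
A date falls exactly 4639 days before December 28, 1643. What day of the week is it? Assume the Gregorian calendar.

First find the weekday of Dec 28, 1643. Doomsday rule: the anchor day for the 1600s is Tuesday. For year 43: 43÷12 = 3 r 7, and 7÷4 = 1, so 3+7+1 = 11.
Tuesday + 11 ≡ Saturday — that's 1643's doomsday.
In December the doomsday date is Dec 12.
Dec 28 is 16 days after Dec 12; 16 mod 7 = 2, so Saturday + 2 = Monday.
4639 mod 7 = 5, so 4639 days before a Monday is Monday − 5 = Wednesday.

Wednesday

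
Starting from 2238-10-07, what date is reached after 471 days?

+365 (one year) → Oct 7, 2239 (106 left).
Oct has 31 days: +25 → Nov 1, 2239 (81 left).
Nov has 30 days: +30 → Dec 1, 2239 (51 left).
Dec has 31 days: +31 → Jan 1, 2240 (20 left).
+20 → Jan 21, 2240.

January 21, 2240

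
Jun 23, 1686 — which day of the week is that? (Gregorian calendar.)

Doomsday rule: the anchor day for the 1600s is Tuesday. For year 86: 86÷12 = 7 r 2, and 2÷4 = 0, so 7+2+0 = 9.
Tuesday + 9 ≡ Thursday — that's 1686's doomsday.
In June the doomsday date is Jun 6.
Jun 23 is 17 days after Jun 6; 17 mod 7 = 3, so Thursday + 3 = Sunday.

Sunday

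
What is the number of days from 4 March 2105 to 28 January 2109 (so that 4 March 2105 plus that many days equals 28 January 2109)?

1426

Mar 4, 2105 → Mar 4, 2106: 365 days.
Mar 4, 2106 → Mar 4, 2107: 365 days.
Mar 4, 2107 → Mar 4, 2108: 366 days (Feb 29, 2108 is in that span).
Mar 4, 2108 → Apr 4, 2108: 31 days (March has 31).
Apr 4, 2108 → May 4, 2108: 30 days (April has 30).
May 4, 2108 → Jun 4, 2108: 31 days (May has 31).
Jun 4, 2108 → Jul 4, 2108: 30 days (June has 30).
Jul 4, 2108 → Aug 4, 2108: 31 days (July has 31).
Aug 4, 2108 → Sep 4, 2108: 31 days (August has 31).
Sep 4, 2108 → Oct 4, 2108: 30 days (September has 30).
Oct 4, 2108 → Nov 4, 2108: 31 days (October has 31).
Nov 4, 2108 → Dec 4, 2108: 30 days (November has 30).
Dec 4, 2108 → Jan 4, 2109: 31 days (December has 31).
Jan 4, 2109 → Jan 28, 2109: 24 days.
Total: 1426 days.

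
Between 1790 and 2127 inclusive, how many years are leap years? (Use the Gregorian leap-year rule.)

81

Multiples of 4 in [1790,2127]: 84.
Of those, multiples of 100: 4 (not leap unless ÷400).
Multiples of 400: 1.
Leap years = 84 − 4 + 1 = 81.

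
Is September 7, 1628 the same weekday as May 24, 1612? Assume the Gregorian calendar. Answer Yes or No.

Yes

From May 24, 1612 to Sep 7, 1628 is 5950 days.
5950 mod 7 = 0, so they are the same weekday.
(May 24, 1612 is a Thursday; Sep 7, 1628 is a Thursday.)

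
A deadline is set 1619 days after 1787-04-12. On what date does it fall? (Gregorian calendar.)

+366 (one year; includes Feb 29, 1788) → Apr 12, 1788 (1253 left).
+365 (one year) → Apr 12, 1789 (888 left).
+365 (one year) → Apr 12, 1790 (523 left).
+365 (one year) → Apr 12, 1791 (158 left).
Apr has 30 days: +19 → May 1, 1791 (139 left).
May has 31 days: +31 → Jun 1, 1791 (108 left).
Jun has 30 days: +30 → Jul 1, 1791 (78 left).
Jul has 31 days: +31 → Aug 1, 1791 (47 left).
Aug has 31 days: +31 → Sep 1, 1791 (16 left).
+16 → Sep 17, 1791.

September 17, 1791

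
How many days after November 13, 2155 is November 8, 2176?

Nov 13, 2155 → Nov 13, 2156: 366 days (Feb 29, 2156 is in that span).
Nov 13, 2156 → Nov 13, 2157: 365 days.
Nov 13, 2157 → Nov 13, 2158: 365 days.
Nov 13, 2158 → Nov 13, 2159: 365 days.
Nov 13, 2159 → Nov 13, 2160: 366 days (Feb 29, 2160 is in that span).
Nov 13, 2160 → Nov 13, 2161: 365 days.
Nov 13, 2161 → Nov 13, 2162: 365 days.
Nov 13, 2162 → Nov 13, 2163: 365 days.
Nov 13, 2163 → Nov 13, 2164: 366 days (Feb 29, 2164 is in that span).
Nov 13, 2164 → Nov 13, 2165: 365 days.
Nov 13, 2165 → Nov 13, 2166: 365 days.
Nov 13, 2166 → Nov 13, 2167: 365 days.
Nov 13, 2167 → Nov 13, 2168: 366 days (Feb 29, 2168 is in that span).
Nov 13, 2168 → Nov 13, 2169: 365 days.
Nov 13, 2169 → Nov 13, 2170: 365 days.
Nov 13, 2170 → Nov 13, 2171: 365 days.
Nov 13, 2171 → Nov 13, 2172: 366 days (Feb 29, 2172 is in that span).
Nov 13, 2172 → Nov 13, 2173: 365 days.
Nov 13, 2173 → Nov 13, 2174: 365 days.
Nov 13, 2174 → Nov 13, 2175: 365 days.
Nov 13, 2175 → Dec 13, 2175: 30 days (November has 30).
Dec 13, 2175 → Jan 13, 2176: 31 days (December has 31).
Jan 13, 2176 → Feb 13, 2176: 31 days (January has 31).
Feb 13, 2176 → Mar 13, 2176: 29 days (February has 29).
Mar 13, 2176 → Apr 13, 2176: 31 days (March has 31).
Apr 13, 2176 → May 13, 2176: 30 days (April has 30).
May 13, 2176 → Jun 13, 2176: 31 days (May has 31).
Jun 13, 2176 → Jul 13, 2176: 30 days (June has 30).
Jul 13, 2176 → Aug 13, 2176: 31 days (July has 31).
Aug 13, 2176 → Sep 13, 2176: 31 days (August has 31).
Sep 13, 2176 → Oct 13, 2176: 30 days (September has 30).
Oct 13, 2176 → Nov 8, 2176: 26 days.
Total: 7666 days.

7666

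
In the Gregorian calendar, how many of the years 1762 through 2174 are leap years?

100

Multiples of 4 in [1762,2174]: 103.
Of those, multiples of 100: 4 (not leap unless ÷400).
Multiples of 400: 1.
Leap years = 103 − 4 + 1 = 100.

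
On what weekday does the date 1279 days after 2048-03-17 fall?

Mar 17, 2048 is a Tuesday.
1279 mod 7 = 5, so 1279 days after a Tuesday is Tuesday + 5 = Sunday.

Sunday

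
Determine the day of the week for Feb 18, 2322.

Doomsday rule: the anchor day for the 2300s is Wednesday. For year 22: 22÷12 = 1 r 10, and 10÷4 = 2, so 1+10+2 = 13.
Wednesday + 13 ≡ Tuesday — that's 2322's doomsday.
In February the doomsday date is Feb 28 (2322 is not a leap year).
Feb 18 is 10 days before Feb 28; 10 mod 7 = 3, so Tuesday − 3 = Saturday.

Saturday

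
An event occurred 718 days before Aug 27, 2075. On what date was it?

−365 (one year) → Aug 27, 2074 (353 left).
−27 → Jul 31, 2074 (end of Jul, 31 days; 326 left).
−31 → Jun 30, 2074 (end of Jun, 30 days; 295 left).
−30 → May 31, 2074 (end of May, 31 days; 265 left).
−31 → Apr 30, 2074 (end of Apr, 30 days; 234 left).
−30 → Mar 31, 2074 (end of Mar, 31 days; 204 left).
−31 → Feb 28, 2074 (end of Feb, 28 days; 173 left).
−28 → Jan 31, 2074 (end of Jan, 31 days; 145 left).
−31 → Dec 31, 2073 (end of Dec, 31 days; 114 left).
−31 → Nov 30, 2073 (end of Nov, 30 days; 83 left).
−30 → Oct 31, 2073 (end of Oct, 31 days; 53 left).
−31 → Sep 30, 2073 (end of Sep, 30 days; 22 left).
−22 → Sep 8, 2073.

September 8, 2073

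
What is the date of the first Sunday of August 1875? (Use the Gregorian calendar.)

August 1, 1875

August 1, 1875 is a Sunday.
The first Sunday is therefore August 1 (same day).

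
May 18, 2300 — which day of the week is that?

Friday

Doomsday rule: the anchor day for the 2300s is Wednesday. For year 00: 0÷12 = 0 r 0, and 0÷4 = 0, so 0+0+0 = 0.
Wednesday + 0 ≡ Wednesday — that's 2300's doomsday.
In May the doomsday date is May 9.
May 18 is 9 days after May 9; 9 mod 7 = 2, so Wednesday + 2 = Friday.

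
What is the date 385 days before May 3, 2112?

−3 → Apr 30, 2112 (end of Apr, 30 days; 382 left).
−30 → Mar 31, 2112 (end of Mar, 31 days; 352 left).
−31 → Feb 29, 2112 (end of Feb, 29 days; 321 left).
−29 → Jan 31, 2112 (end of Jan, 31 days; 292 left).
−31 → Dec 31, 2111 (end of Dec, 31 days; 261 left).
−31 → Nov 30, 2111 (end of Nov, 30 days; 230 left).
−30 → Oct 31, 2111 (end of Oct, 31 days; 200 left).
−31 → Sep 30, 2111 (end of Sep, 30 days; 169 left).
−30 → Aug 31, 2111 (end of Aug, 31 days; 139 left).
−31 → Jul 31, 2111 (end of Jul, 31 days; 108 left).
−31 → Jun 30, 2111 (end of Jun, 30 days; 77 left).
−30 → May 31, 2111 (end of May, 31 days; 47 left).
−31 → Apr 30, 2111 (end of Apr, 30 days; 16 left).
−16 → Apr 14, 2111.

April 14, 2111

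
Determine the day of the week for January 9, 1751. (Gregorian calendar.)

Doomsday rule: the anchor day for the 1700s is Sunday. For year 51: 51÷12 = 4 r 3, and 3÷4 = 0, so 4+3+0 = 7.
Sunday + 7 ≡ Sunday — that's 1751's doomsday.
In January the doomsday date is Jan 3 (1751 is not a leap year).
Jan 9 is 6 days after Jan 3; 6 mod 7 = 6, so Sunday + 6 = Saturday.

Saturday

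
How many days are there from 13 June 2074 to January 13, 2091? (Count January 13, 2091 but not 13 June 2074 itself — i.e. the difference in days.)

6058

Jun 13, 2074 → Jun 13, 2075: 365 days.
Jun 13, 2075 → Jun 13, 2076: 366 days (Feb 29, 2076 is in that span).
Jun 13, 2076 → Jun 13, 2077: 365 days.
Jun 13, 2077 → Jun 13, 2078: 365 days.
Jun 13, 2078 → Jun 13, 2079: 365 days.
Jun 13, 2079 → Jun 13, 2080: 366 days (Feb 29, 2080 is in that span).
Jun 13, 2080 → Jun 13, 2081: 365 days.
Jun 13, 2081 → Jun 13, 2082: 365 days.
Jun 13, 2082 → Jun 13, 2083: 365 days.
Jun 13, 2083 → Jun 13, 2084: 366 days (Feb 29, 2084 is in that span).
Jun 13, 2084 → Jun 13, 2085: 365 days.
Jun 13, 2085 → Jun 13, 2086: 365 days.
Jun 13, 2086 → Jun 13, 2087: 365 days.
Jun 13, 2087 → Jun 13, 2088: 366 days (Feb 29, 2088 is in that span).
Jun 13, 2088 → Jun 13, 2089: 365 days.
Jun 13, 2089 → Jun 13, 2090: 365 days.
Jun 13, 2090 → Jul 13, 2090: 30 days (June has 30).
Jul 13, 2090 → Aug 13, 2090: 31 days (July has 31).
Aug 13, 2090 → Sep 13, 2090: 31 days (August has 31).
Sep 13, 2090 → Oct 13, 2090: 30 days (September has 30).
Oct 13, 2090 → Nov 13, 2090: 31 days (October has 31).
Nov 13, 2090 → Dec 13, 2090: 30 days (November has 30).
Dec 13, 2090 → Jan 13, 2091: 31 days.
Total: 6058 days.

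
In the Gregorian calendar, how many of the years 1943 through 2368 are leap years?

Multiples of 4 in [1943,2368]: 107.
Of those, multiples of 100: 4 (not leap unless ÷400).
Multiples of 400: 1.
Leap years = 107 − 4 + 1 = 104.

104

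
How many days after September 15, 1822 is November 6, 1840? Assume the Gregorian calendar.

Sep 15, 1822 → Sep 15, 1823: 365 days.
Sep 15, 1823 → Sep 15, 1824: 366 days (Feb 29, 1824 is in that span).
Sep 15, 1824 → Sep 15, 1825: 365 days.
Sep 15, 1825 → Sep 15, 1826: 365 days.
Sep 15, 1826 → Sep 15, 1827: 365 days.
Sep 15, 1827 → Sep 15, 1828: 366 days (Feb 29, 1828 is in that span).
Sep 15, 1828 → Sep 15, 1829: 365 days.
Sep 15, 1829 → Sep 15, 1830: 365 days.
Sep 15, 1830 → Sep 15, 1831: 365 days.
Sep 15, 1831 → Sep 15, 1832: 366 days (Feb 29, 1832 is in that span).
Sep 15, 1832 → Sep 15, 1833: 365 days.
Sep 15, 1833 → Sep 15, 1834: 365 days.
Sep 15, 1834 → Sep 15, 1835: 365 days.
Sep 15, 1835 → Sep 15, 1836: 366 days (Feb 29, 1836 is in that span).
Sep 15, 1836 → Sep 15, 1837: 365 days.
Sep 15, 1837 → Sep 15, 1838: 365 days.
Sep 15, 1838 → Sep 15, 1839: 365 days.
Sep 15, 1839 → Sep 15, 1840: 366 days (Feb 29, 1840 is in that span).
Sep 15, 1840 → Oct 15, 1840: 30 days (September has 30).
Oct 15, 1840 → Nov 6, 1840: 22 days.
Total: 6627 days.

6627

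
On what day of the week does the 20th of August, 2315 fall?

Friday

Doomsday rule: the anchor day for the 2300s is Wednesday. For year 15: 15÷12 = 1 r 3, and 3÷4 = 0, so 1+3+0 = 4.
Wednesday + 4 ≡ Sunday — that's 2315's doomsday.
In August the doomsday date is Aug 8.
Aug 20 is 12 days after Aug 8; 12 mod 7 = 5, so Sunday + 5 = Friday.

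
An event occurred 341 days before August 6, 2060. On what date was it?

−6 → Jul 31, 2060 (end of Jul, 31 days; 335 left).
−31 → Jun 30, 2060 (end of Jun, 30 days; 304 left).
−30 → May 31, 2060 (end of May, 31 days; 274 left).
−31 → Apr 30, 2060 (end of Apr, 30 days; 243 left).
−30 → Mar 31, 2060 (end of Mar, 31 days; 213 left).
−31 → Feb 29, 2060 (end of Feb, 29 days; 182 left).
−29 → Jan 31, 2060 (end of Jan, 31 days; 153 left).
−31 → Dec 31, 2059 (end of Dec, 31 days; 122 left).
−31 → Nov 30, 2059 (end of Nov, 30 days; 91 left).
−30 → Oct 31, 2059 (end of Oct, 31 days; 61 left).
−31 → Sep 30, 2059 (end of Sep, 30 days; 30 left).
−30 → Aug 31, 2059 (end of Aug, 31 days; 0 left).

August 31, 2059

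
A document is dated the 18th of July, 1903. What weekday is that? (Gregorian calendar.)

January 1, 1903 is a Thursday.
Jan 1, 1903 → Feb 1, 1903: 31 days (January has 31).
Feb 1, 1903 → Mar 1, 1903: 28 days (February has 28).
Mar 1, 1903 → Apr 1, 1903: 31 days (March has 31).
Apr 1, 1903 → May 1, 1903: 30 days (April has 30).
May 1, 1903 → Jun 1, 1903: 31 days (May has 31).
Jun 1, 1903 → Jul 1, 1903: 30 days (June has 30).
Jul 1, 1903 → Jul 18, 1903: 17 days.
Total: 198 days.
198 mod 7 = 2, so Thursday + 2 = Saturday.

Saturday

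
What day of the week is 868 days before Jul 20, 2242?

Wednesday

Jul 20, 2242 is a Wednesday.
868 mod 7 = 0, so 868 days before a Wednesday is Wednesday − 0 = Wednesday.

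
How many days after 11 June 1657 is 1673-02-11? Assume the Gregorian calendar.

5724

Jun 11, 1657 → Jun 11, 1658: 365 days.
Jun 11, 1658 → Jun 11, 1659: 365 days.
Jun 11, 1659 → Jun 11, 1660: 366 days (Feb 29, 1660 is in that span).
Jun 11, 1660 → Jun 11, 1661: 365 days.
Jun 11, 1661 → Jun 11, 1662: 365 days.
Jun 11, 1662 → Jun 11, 1663: 365 days.
Jun 11, 1663 → Jun 11, 1664: 366 days (Feb 29, 1664 is in that span).
Jun 11, 1664 → Jun 11, 1665: 365 days.
Jun 11, 1665 → Jun 11, 1666: 365 days.
Jun 11, 1666 → Jun 11, 1667: 365 days.
Jun 11, 1667 → Jun 11, 1668: 366 days (Feb 29, 1668 is in that span).
Jun 11, 1668 → Jun 11, 1669: 365 days.
Jun 11, 1669 → Jun 11, 1670: 365 days.
Jun 11, 1670 → Jun 11, 1671: 365 days.
Jun 11, 1671 → Jun 11, 1672: 366 days (Feb 29, 1672 is in that span).
Jun 11, 1672 → Jul 11, 1672: 30 days (June has 30).
Jul 11, 1672 → Aug 11, 1672: 31 days (July has 31).
Aug 11, 1672 → Sep 11, 1672: 31 days (August has 31).
Sep 11, 1672 → Oct 11, 1672: 30 days (September has 30).
Oct 11, 1672 → Nov 11, 1672: 31 days (October has 31).
Nov 11, 1672 → Dec 11, 1672: 30 days (November has 30).
Dec 11, 1672 → Jan 11, 1673: 31 days (December has 31).
Jan 11, 1673 → Feb 11, 1673: 31 days.
Total: 5724 days.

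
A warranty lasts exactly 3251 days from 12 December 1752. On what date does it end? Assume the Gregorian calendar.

November 6, 1761

+365 (one year) → Dec 12, 1753 (2886 left).
+365 (one year) → Dec 12, 1754 (2521 left).
+365 (one year) → Dec 12, 1755 (2156 left).
+366 (one year; includes Feb 29, 1756) → Dec 12, 1756 (1790 left).
+365 (one year) → Dec 12, 1757 (1425 left).
+365 (one year) → Dec 12, 1758 (1060 left).
+365 (one year) → Dec 12, 1759 (695 left).
+366 (one year; includes Feb 29, 1760) → Dec 12, 1760 (329 left).
Dec has 31 days: +20 → Jan 1, 1761 (309 left).
Jan has 31 days: +31 → Feb 1, 1761 (278 left).
Feb has 28 days: +28 → Mar 1, 1761 (250 left).
Mar has 31 days: +31 → Apr 1, 1761 (219 left).
Apr has 30 days: +30 → May 1, 1761 (189 left).
May has 31 days: +31 → Jun 1, 1761 (158 left).
Jun has 30 days: +30 → Jul 1, 1761 (128 left).
Jul has 31 days: +31 → Aug 1, 1761 (97 left).
Aug has 31 days: +31 → Sep 1, 1761 (66 left).
Sep has 30 days: +30 → Oct 1, 1761 (36 left).
Oct has 31 days: +31 → Nov 1, 1761 (5 left).
+5 → Nov 6, 1761.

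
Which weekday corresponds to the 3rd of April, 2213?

Doomsday rule: the anchor day for the 2200s is Friday. For year 13: 13÷12 = 1 r 1, and 1÷4 = 0, so 1+1+0 = 2.
Friday + 2 ≡ Sunday — that's 2213's doomsday.
In April the doomsday date is Apr 4.
Apr 3 is 1 day before Apr 4; 1 mod 7 = 1, so Sunday − 1 = Saturday.

Saturday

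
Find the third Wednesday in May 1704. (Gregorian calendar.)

May 1, 1704 is a Thursday.
The first Wednesday is therefore May 7 (6 days later).
The third Wednesday is 7 + 2×7 = May 21.

May 21, 1704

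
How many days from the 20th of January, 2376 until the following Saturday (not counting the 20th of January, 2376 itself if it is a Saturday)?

4

Jan 20, 2376 is a Tuesday.
From Tuesday to the next Saturday is 4 days.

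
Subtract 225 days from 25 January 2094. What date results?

June 14, 2093

−25 → Dec 31, 2093 (end of Dec, 31 days; 200 left).
−31 → Nov 30, 2093 (end of Nov, 30 days; 169 left).
−30 → Oct 31, 2093 (end of Oct, 31 days; 139 left).
−31 → Sep 30, 2093 (end of Sep, 30 days; 108 left).
−30 → Aug 31, 2093 (end of Aug, 31 days; 78 left).
−31 → Jul 31, 2093 (end of Jul, 31 days; 47 left).
−31 → Jun 30, 2093 (end of Jun, 30 days; 16 left).
−16 → Jun 14, 2093.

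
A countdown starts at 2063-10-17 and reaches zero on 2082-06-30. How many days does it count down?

Oct 17, 2063 → Oct 17, 2064: 366 days (Feb 29, 2064 is in that span).
Oct 17, 2064 → Oct 17, 2065: 365 days.
Oct 17, 2065 → Oct 17, 2066: 365 days.
Oct 17, 2066 → Oct 17, 2067: 365 days.
Oct 17, 2067 → Oct 17, 2068: 366 days (Feb 29, 2068 is in that span).
Oct 17, 2068 → Oct 17, 2069: 365 days.
Oct 17, 2069 → Oct 17, 2070: 365 days.
Oct 17, 2070 → Oct 17, 2071: 365 days.
Oct 17, 2071 → Oct 17, 2072: 366 days (Feb 29, 2072 is in that span).
Oct 17, 2072 → Oct 17, 2073: 365 days.
Oct 17, 2073 → Oct 17, 2074: 365 days.
Oct 17, 2074 → Oct 17, 2075: 365 days.
Oct 17, 2075 → Oct 17, 2076: 366 days (Feb 29, 2076 is in that span).
Oct 17, 2076 → Oct 17, 2077: 365 days.
Oct 17, 2077 → Oct 17, 2078: 365 days.
Oct 17, 2078 → Oct 17, 2079: 365 days.
Oct 17, 2079 → Oct 17, 2080: 366 days (Feb 29, 2080 is in that span).
Oct 17, 2080 → Oct 17, 2081: 365 days.
Oct 17, 2081 → Nov 17, 2081: 31 days (October has 31).
Nov 17, 2081 → Dec 17, 2081: 30 days (November has 30).
Dec 17, 2081 → Jan 17, 2082: 31 days (December has 31).
Jan 17, 2082 → Feb 17, 2082: 31 days (January has 31).
Feb 17, 2082 → Mar 17, 2082: 28 days (February has 28).
Mar 17, 2082 → Apr 17, 2082: 31 days (March has 31).
Apr 17, 2082 → May 17, 2082: 30 days (April has 30).
May 17, 2082 → Jun 17, 2082: 31 days (May has 31).
Jun 17, 2082 → Jun 30, 2082: 13 days.
Total: 6831 days.

6831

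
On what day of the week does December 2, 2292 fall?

Friday

Doomsday rule: the anchor day for the 2200s is Friday. For year 92: 92÷12 = 7 r 8, and 8÷4 = 2, so 7+8+2 = 17.
Friday + 17 ≡ Monday — that's 2292's doomsday.
In December the doomsday date is Dec 12.
Dec 2 is 10 days before Dec 12; 10 mod 7 = 3, so Monday − 3 = Friday.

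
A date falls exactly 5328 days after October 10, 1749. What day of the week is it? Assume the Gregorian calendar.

Saturday

Oct 10, 1749 is a Friday.
5328 mod 7 = 1, so 5328 days after a Friday is Friday + 1 = Saturday.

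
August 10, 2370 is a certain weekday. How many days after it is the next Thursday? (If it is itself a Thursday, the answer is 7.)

3

Aug 10, 2370 is a Monday.
From Monday to the next Thursday is 3 days.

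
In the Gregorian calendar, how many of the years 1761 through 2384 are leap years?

151

Multiples of 4 in [1761,2384]: 156.
Of those, multiples of 100: 6 (not leap unless ÷400).
Multiples of 400: 1.
Leap years = 156 − 6 + 1 = 151.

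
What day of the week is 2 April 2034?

January 1, 2034 is a Sunday.
Jan 1, 2034 → Feb 1, 2034: 31 days (January has 31).
Feb 1, 2034 → Mar 1, 2034: 28 days (February has 28).
Mar 1, 2034 → Apr 1, 2034: 31 days (March has 31).
Apr 1, 2034 → Apr 2, 2034: 1 days.
Total: 91 days.
91 mod 7 = 0, so Sunday + 0 = Sunday.

Sunday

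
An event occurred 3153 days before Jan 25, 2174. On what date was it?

−365 (one year) → Jan 25, 2173 (2788 left).
−366 (one year; includes Feb 29, 2172) → Jan 25, 2172 (2422 left).
−365 (one year) → Jan 25, 2171 (2057 left).
−365 (one year) → Jan 25, 2170 (1692 left).
−365 (one year) → Jan 25, 2169 (1327 left).
−366 (one year; includes Feb 29, 2168) → Jan 25, 2168 (961 left).
−365 (one year) → Jan 25, 2167 (596 left).
−365 (one year) → Jan 25, 2166 (231 left).
−25 → Dec 31, 2165 (end of Dec, 31 days; 206 left).
−31 → Nov 30, 2165 (end of Nov, 30 days; 175 left).
−30 → Oct 31, 2165 (end of Oct, 31 days; 145 left).
−31 → Sep 30, 2165 (end of Sep, 30 days; 114 left).
−30 → Aug 31, 2165 (end of Aug, 31 days; 84 left).
−31 → Jul 31, 2165 (end of Jul, 31 days; 53 left).
−31 → Jun 30, 2165 (end of Jun, 30 days; 22 left).
−22 → Jun 8, 2165.

June 8, 2165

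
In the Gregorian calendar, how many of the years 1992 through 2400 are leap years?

100

Multiples of 4 in [1992,2400]: 103.
Of those, multiples of 100: 5 (not leap unless ÷400).
Multiples of 400: 2.
Leap years = 103 − 5 + 2 = 100.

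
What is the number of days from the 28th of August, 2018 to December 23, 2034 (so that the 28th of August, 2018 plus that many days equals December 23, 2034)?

Aug 28, 2018 → Aug 28, 2019: 365 days.
Aug 28, 2019 → Aug 28, 2020: 366 days (Feb 29, 2020 is in that span).
Aug 28, 2020 → Aug 28, 2021: 365 days.
Aug 28, 2021 → Aug 28, 2022: 365 days.
Aug 28, 2022 → Aug 28, 2023: 365 days.
Aug 28, 2023 → Aug 28, 2024: 366 days (Feb 29, 2024 is in that span).
Aug 28, 2024 → Aug 28, 2025: 365 days.
Aug 28, 2025 → Aug 28, 2026: 365 days.
Aug 28, 2026 → Aug 28, 2027: 365 days.
Aug 28, 2027 → Aug 28, 2028: 366 days (Feb 29, 2028 is in that span).
Aug 28, 2028 → Aug 28, 2029: 365 days.
Aug 28, 2029 → Aug 28, 2030: 365 days.
Aug 28, 2030 → Aug 28, 2031: 365 days.
Aug 28, 2031 → Aug 28, 2032: 366 days (Feb 29, 2032 is in that span).
Aug 28, 2032 → Aug 28, 2033: 365 days.
Aug 28, 2033 → Aug 28, 2034: 365 days.
Aug 28, 2034 → Sep 28, 2034: 31 days (August has 31).
Sep 28, 2034 → Oct 28, 2034: 30 days (September has 30).
Oct 28, 2034 → Nov 28, 2034: 31 days (October has 31).
Nov 28, 2034 → Dec 23, 2034: 25 days.
Total: 5961 days.

5961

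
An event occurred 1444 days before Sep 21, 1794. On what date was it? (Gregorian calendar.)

October 8, 1790

−365 (one year) → Sep 21, 1793 (1079 left).
−365 (one year) → Sep 21, 1792 (714 left).
−366 (one year; includes Feb 29, 1792) → Sep 21, 1791 (348 left).
−21 → Aug 31, 1791 (end of Aug, 31 days; 327 left).
−31 → Jul 31, 1791 (end of Jul, 31 days; 296 left).
−31 → Jun 30, 1791 (end of Jun, 30 days; 265 left).
−30 → May 31, 1791 (end of May, 31 days; 235 left).
−31 → Apr 30, 1791 (end of Apr, 30 days; 204 left).
−30 → Mar 31, 1791 (end of Mar, 31 days; 174 left).
−31 → Feb 28, 1791 (end of Feb, 28 days; 143 left).
−28 → Jan 31, 1791 (end of Jan, 31 days; 115 left).
−31 → Dec 31, 1790 (end of Dec, 31 days; 84 left).
−31 → Nov 30, 1790 (end of Nov, 30 days; 53 left).
−30 → Oct 31, 1790 (end of Oct, 31 days; 23 left).
−23 → Oct 8, 1790.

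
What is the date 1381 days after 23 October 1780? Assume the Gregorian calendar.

+365 (one year) → Oct 23, 1781 (1016 left).
+365 (one year) → Oct 23, 1782 (651 left).
+365 (one year) → Oct 23, 1783 (286 left).
Oct has 31 days: +9 → Nov 1, 1783 (277 left).
Nov has 30 days: +30 → Dec 1, 1783 (247 left).
Dec has 31 days: +31 → Jan 1, 1784 (216 left).
Jan has 31 days: +31 → Feb 1, 1784 (185 left).
Feb has 29 days: +29 → Mar 1, 1784 (156 left).
Mar has 31 days: +31 → Apr 1, 1784 (125 left).
Apr has 30 days: +30 → May 1, 1784 (95 left).
May has 31 days: +31 → Jun 1, 1784 (64 left).
Jun has 30 days: +30 → Jul 1, 1784 (34 left).
Jul has 31 days: +31 → Aug 1, 1784 (3 left).
+3 → Aug 4, 1784.

August 4, 1784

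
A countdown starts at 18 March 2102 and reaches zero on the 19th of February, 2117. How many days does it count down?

Mar 18, 2102 → Mar 18, 2103: 365 days.
Mar 18, 2103 → Mar 18, 2104: 366 days (Feb 29, 2104 is in that span).
Mar 18, 2104 → Mar 18, 2105: 365 days.
Mar 18, 2105 → Mar 18, 2106: 365 days.
Mar 18, 2106 → Mar 18, 2107: 365 days.
Mar 18, 2107 → Mar 18, 2108: 366 days (Feb 29, 2108 is in that span).
Mar 18, 2108 → Mar 18, 2109: 365 days.
Mar 18, 2109 → Mar 18, 2110: 365 days.
Mar 18, 2110 → Mar 18, 2111: 365 days.
Mar 18, 2111 → Mar 18, 2112: 366 days (Feb 29, 2112 is in that span).
Mar 18, 2112 → Mar 18, 2113: 365 days.
Mar 18, 2113 → Mar 18, 2114: 365 days.
Mar 18, 2114 → Mar 18, 2115: 365 days.
Mar 18, 2115 → Mar 18, 2116: 366 days (Feb 29, 2116 is in that span).
Mar 18, 2116 → Apr 18, 2116: 31 days (March has 31).
Apr 18, 2116 → May 18, 2116: 30 days (April has 30).
May 18, 2116 → Jun 18, 2116: 31 days (May has 31).
Jun 18, 2116 → Jul 18, 2116: 30 days (June has 30).
Jul 18, 2116 → Aug 18, 2116: 31 days (July has 31).
Aug 18, 2116 → Sep 18, 2116: 31 days (August has 31).
Sep 18, 2116 → Oct 18, 2116: 30 days (September has 30).
Oct 18, 2116 → Nov 18, 2116: 31 days (October has 31).
Nov 18, 2116 → Dec 18, 2116: 30 days (November has 30).
Dec 18, 2116 → Jan 18, 2117: 31 days (December has 31).
Jan 18, 2117 → Feb 18, 2117: 31 days (January has 31).
Feb 18, 2117 → Feb 19, 2117: 1 days.
Total: 5452 days.

5452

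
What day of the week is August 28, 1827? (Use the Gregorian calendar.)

Doomsday rule: the anchor day for the 1800s is Friday. For year 27: 27÷12 = 2 r 3, and 3÷4 = 0, so 2+3+0 = 5.
Friday + 5 ≡ Wednesday — that's 1827's doomsday.
In August the doomsday date is Aug 8.
Aug 28 is 20 days after Aug 8; 20 mod 7 = 6, so Wednesday + 6 = Tuesday.

Tuesday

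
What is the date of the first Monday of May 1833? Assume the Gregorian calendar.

May 6, 1833

May 1, 1833 is a Wednesday.
The first Monday is therefore May 6 (5 days later).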